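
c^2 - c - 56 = (c - 8)*(c + 7)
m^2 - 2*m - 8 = (m - 4)*(m + 2)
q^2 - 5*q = q*(q - 5)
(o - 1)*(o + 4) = o^2 + 3*o - 4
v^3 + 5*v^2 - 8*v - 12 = (v - 2)*(v + 1)*(v + 6)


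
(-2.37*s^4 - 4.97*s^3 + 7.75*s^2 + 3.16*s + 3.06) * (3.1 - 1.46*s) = 3.4602*s^5 - 0.0908000000000007*s^4 - 26.722*s^3 + 19.4114*s^2 + 5.3284*s + 9.486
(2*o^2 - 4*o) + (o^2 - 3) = 3*o^2 - 4*o - 3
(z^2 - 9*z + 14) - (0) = z^2 - 9*z + 14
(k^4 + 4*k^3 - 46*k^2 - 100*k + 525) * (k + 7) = k^5 + 11*k^4 - 18*k^3 - 422*k^2 - 175*k + 3675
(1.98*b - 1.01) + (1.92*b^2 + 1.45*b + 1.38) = 1.92*b^2 + 3.43*b + 0.37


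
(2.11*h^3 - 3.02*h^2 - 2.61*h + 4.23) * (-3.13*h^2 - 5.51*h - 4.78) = -6.6043*h^5 - 2.1735*h^4 + 14.7237*h^3 + 15.5768*h^2 - 10.8315*h - 20.2194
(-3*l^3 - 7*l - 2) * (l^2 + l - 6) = -3*l^5 - 3*l^4 + 11*l^3 - 9*l^2 + 40*l + 12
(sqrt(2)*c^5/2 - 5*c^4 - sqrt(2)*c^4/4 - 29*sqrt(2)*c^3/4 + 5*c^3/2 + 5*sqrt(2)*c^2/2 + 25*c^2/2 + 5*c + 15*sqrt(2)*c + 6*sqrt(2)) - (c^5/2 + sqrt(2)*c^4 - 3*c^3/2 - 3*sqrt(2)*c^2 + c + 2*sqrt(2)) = -c^5/2 + sqrt(2)*c^5/2 - 5*c^4 - 5*sqrt(2)*c^4/4 - 29*sqrt(2)*c^3/4 + 4*c^3 + 11*sqrt(2)*c^2/2 + 25*c^2/2 + 4*c + 15*sqrt(2)*c + 4*sqrt(2)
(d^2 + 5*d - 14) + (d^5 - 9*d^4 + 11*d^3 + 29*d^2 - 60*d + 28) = d^5 - 9*d^4 + 11*d^3 + 30*d^2 - 55*d + 14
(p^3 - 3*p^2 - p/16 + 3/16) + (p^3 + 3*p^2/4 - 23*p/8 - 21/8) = 2*p^3 - 9*p^2/4 - 47*p/16 - 39/16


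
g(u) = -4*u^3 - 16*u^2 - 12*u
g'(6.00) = -636.00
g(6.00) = -1512.00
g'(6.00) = -636.00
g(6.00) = -1512.00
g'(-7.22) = -406.50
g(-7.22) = 758.05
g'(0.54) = -32.78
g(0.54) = -11.78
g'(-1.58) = 8.60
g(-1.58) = -5.21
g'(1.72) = -102.54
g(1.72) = -88.33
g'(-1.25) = 9.25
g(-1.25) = -2.19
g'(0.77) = -43.75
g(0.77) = -20.55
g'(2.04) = -127.22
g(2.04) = -125.02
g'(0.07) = -14.30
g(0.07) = -0.92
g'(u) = -12*u^2 - 32*u - 12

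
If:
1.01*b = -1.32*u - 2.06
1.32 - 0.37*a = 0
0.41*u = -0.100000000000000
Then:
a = 3.57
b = -1.72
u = -0.24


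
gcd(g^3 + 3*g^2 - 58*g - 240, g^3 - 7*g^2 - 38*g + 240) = g^2 - 2*g - 48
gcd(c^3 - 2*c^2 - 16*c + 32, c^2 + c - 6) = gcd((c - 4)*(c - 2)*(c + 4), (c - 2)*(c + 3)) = c - 2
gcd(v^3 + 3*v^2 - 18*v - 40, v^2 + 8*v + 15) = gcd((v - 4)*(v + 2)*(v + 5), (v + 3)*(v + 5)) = v + 5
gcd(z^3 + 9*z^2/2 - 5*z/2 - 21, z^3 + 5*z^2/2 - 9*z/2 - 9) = z^2 + z - 6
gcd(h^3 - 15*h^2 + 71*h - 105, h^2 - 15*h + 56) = h - 7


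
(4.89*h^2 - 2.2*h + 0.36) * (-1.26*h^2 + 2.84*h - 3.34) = -6.1614*h^4 + 16.6596*h^3 - 23.0342*h^2 + 8.3704*h - 1.2024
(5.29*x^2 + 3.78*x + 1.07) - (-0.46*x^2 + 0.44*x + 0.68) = 5.75*x^2 + 3.34*x + 0.39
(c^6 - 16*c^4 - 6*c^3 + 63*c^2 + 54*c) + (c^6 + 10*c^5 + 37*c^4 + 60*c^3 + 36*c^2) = 2*c^6 + 10*c^5 + 21*c^4 + 54*c^3 + 99*c^2 + 54*c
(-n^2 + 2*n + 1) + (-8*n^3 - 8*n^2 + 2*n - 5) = -8*n^3 - 9*n^2 + 4*n - 4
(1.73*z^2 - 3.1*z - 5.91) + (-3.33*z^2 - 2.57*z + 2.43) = -1.6*z^2 - 5.67*z - 3.48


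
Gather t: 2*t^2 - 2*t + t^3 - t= t^3 + 2*t^2 - 3*t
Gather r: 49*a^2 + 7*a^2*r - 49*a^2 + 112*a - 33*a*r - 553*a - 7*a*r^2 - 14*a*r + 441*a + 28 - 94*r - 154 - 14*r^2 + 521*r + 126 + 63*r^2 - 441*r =r^2*(49 - 7*a) + r*(7*a^2 - 47*a - 14)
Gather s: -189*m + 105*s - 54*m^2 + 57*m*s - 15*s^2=-54*m^2 - 189*m - 15*s^2 + s*(57*m + 105)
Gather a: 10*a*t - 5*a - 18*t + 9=a*(10*t - 5) - 18*t + 9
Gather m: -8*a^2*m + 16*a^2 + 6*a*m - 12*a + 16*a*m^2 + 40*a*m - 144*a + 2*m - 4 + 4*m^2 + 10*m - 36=16*a^2 - 156*a + m^2*(16*a + 4) + m*(-8*a^2 + 46*a + 12) - 40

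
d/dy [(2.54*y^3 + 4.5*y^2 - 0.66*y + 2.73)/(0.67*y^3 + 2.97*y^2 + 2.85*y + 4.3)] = (4.5288*y^4 + 15.3624*y^3 + 42.0639*y^2 + 22.4838*y - 10.6185)/(0.4489*y^6 + 3.9798*y^5 + 12.6399*y^4 + 22.691*y^3 + 33.6645*y^2 + 24.51*y + 18.49)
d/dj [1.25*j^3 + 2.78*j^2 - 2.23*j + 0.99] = 3.75*j^2 + 5.56*j - 2.23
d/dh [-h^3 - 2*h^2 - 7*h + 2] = -3*h^2 - 4*h - 7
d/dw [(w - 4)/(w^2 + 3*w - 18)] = (w^2 + 3*w - (w - 4)*(2*w + 3) - 18)/(w^2 + 3*w - 18)^2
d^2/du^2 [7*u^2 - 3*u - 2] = 14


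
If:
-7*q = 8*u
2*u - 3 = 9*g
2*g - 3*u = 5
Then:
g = -19/23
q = 408/161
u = -51/23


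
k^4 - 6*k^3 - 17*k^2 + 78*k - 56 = (k - 7)*(k - 2)*(k - 1)*(k + 4)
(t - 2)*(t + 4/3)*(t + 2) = t^3 + 4*t^2/3 - 4*t - 16/3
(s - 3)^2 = s^2 - 6*s + 9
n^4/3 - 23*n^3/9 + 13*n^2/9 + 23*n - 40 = (n/3 + 1)*(n - 5)*(n - 3)*(n - 8/3)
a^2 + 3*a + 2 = (a + 1)*(a + 2)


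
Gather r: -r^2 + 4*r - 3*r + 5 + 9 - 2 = -r^2 + r + 12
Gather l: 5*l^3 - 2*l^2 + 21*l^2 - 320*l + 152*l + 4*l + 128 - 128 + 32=5*l^3 + 19*l^2 - 164*l + 32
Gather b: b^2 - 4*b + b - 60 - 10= b^2 - 3*b - 70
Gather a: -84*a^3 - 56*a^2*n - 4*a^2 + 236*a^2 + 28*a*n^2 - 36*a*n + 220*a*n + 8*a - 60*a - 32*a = -84*a^3 + a^2*(232 - 56*n) + a*(28*n^2 + 184*n - 84)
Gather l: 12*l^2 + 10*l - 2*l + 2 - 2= 12*l^2 + 8*l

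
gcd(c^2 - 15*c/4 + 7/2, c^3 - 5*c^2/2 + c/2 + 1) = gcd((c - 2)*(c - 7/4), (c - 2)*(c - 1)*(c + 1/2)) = c - 2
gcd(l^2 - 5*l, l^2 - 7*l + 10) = l - 5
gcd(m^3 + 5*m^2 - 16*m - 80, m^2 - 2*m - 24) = m + 4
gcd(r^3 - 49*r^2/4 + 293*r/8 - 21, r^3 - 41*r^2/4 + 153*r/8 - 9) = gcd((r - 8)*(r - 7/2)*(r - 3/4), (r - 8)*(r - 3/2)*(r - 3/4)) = r^2 - 35*r/4 + 6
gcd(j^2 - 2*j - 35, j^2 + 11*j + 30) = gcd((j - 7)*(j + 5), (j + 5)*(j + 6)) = j + 5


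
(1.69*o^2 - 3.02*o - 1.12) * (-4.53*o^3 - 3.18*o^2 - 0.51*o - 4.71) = -7.6557*o^5 + 8.3064*o^4 + 13.8153*o^3 - 2.8581*o^2 + 14.7954*o + 5.2752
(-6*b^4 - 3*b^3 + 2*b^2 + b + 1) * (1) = -6*b^4 - 3*b^3 + 2*b^2 + b + 1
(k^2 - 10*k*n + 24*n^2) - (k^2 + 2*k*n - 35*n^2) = -12*k*n + 59*n^2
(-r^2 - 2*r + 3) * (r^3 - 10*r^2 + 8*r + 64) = -r^5 + 8*r^4 + 15*r^3 - 110*r^2 - 104*r + 192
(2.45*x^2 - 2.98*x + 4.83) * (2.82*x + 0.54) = 6.909*x^3 - 7.0806*x^2 + 12.0114*x + 2.6082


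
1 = 1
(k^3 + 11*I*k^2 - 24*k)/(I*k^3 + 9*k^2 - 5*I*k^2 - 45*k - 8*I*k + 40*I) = k*(-I*k^2 + 11*k + 24*I)/(k^3 - k^2*(5 + 9*I) + k*(-8 + 45*I) + 40)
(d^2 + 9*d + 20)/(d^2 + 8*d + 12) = (d^2 + 9*d + 20)/(d^2 + 8*d + 12)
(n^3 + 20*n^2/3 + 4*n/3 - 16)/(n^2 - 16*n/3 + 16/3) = (n^2 + 8*n + 12)/(n - 4)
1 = 1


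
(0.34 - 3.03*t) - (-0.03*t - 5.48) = 5.82 - 3.0*t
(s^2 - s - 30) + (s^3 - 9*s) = s^3 + s^2 - 10*s - 30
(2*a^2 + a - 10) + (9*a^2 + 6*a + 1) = 11*a^2 + 7*a - 9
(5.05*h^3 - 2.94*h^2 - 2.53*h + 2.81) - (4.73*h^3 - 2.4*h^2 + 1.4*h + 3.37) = 0.319999999999999*h^3 - 0.54*h^2 - 3.93*h - 0.56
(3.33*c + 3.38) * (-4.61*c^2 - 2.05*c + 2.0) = -15.3513*c^3 - 22.4083*c^2 - 0.268999999999999*c + 6.76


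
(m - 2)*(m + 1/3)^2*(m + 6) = m^4 + 14*m^3/3 - 83*m^2/9 - 68*m/9 - 4/3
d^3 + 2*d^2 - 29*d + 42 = (d - 3)*(d - 2)*(d + 7)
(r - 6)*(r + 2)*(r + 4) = r^3 - 28*r - 48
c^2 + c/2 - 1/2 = (c - 1/2)*(c + 1)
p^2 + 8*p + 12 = (p + 2)*(p + 6)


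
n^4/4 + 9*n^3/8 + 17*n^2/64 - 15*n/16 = n*(n/4 + 1)*(n - 3/4)*(n + 5/4)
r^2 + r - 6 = (r - 2)*(r + 3)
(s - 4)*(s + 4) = s^2 - 16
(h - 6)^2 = h^2 - 12*h + 36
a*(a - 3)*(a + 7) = a^3 + 4*a^2 - 21*a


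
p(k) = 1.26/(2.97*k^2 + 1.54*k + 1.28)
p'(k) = 1.26*(-5.94*k - 1.54)/(2.97*k^2 + 1.54*k + 1.28)^2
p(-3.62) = 0.04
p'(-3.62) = 0.02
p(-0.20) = 1.16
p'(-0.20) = -0.37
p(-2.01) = 0.12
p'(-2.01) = 0.13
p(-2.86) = 0.06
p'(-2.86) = 0.04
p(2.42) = 0.06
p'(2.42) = -0.04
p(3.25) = 0.03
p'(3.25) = -0.02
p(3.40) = 0.03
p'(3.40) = -0.02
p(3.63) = 0.03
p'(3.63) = -0.01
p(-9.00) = 0.01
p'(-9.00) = 0.00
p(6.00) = 0.01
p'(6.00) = -0.00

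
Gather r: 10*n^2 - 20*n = 10*n^2 - 20*n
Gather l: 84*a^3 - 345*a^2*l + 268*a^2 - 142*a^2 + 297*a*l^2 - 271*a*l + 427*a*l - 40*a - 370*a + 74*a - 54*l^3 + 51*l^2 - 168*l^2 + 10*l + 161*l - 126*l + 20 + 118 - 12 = 84*a^3 + 126*a^2 - 336*a - 54*l^3 + l^2*(297*a - 117) + l*(-345*a^2 + 156*a + 45) + 126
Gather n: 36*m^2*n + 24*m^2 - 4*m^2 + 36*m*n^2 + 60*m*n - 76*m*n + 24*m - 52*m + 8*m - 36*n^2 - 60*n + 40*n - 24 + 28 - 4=20*m^2 - 20*m + n^2*(36*m - 36) + n*(36*m^2 - 16*m - 20)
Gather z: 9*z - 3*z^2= -3*z^2 + 9*z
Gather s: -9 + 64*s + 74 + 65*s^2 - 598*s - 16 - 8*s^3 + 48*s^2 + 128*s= -8*s^3 + 113*s^2 - 406*s + 49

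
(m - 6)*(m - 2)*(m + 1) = m^3 - 7*m^2 + 4*m + 12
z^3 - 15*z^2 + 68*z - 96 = (z - 8)*(z - 4)*(z - 3)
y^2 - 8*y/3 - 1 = (y - 3)*(y + 1/3)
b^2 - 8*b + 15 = (b - 5)*(b - 3)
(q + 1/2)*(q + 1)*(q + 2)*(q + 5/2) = q^4 + 6*q^3 + 49*q^2/4 + 39*q/4 + 5/2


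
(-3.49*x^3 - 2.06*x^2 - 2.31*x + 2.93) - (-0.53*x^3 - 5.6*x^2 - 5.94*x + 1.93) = -2.96*x^3 + 3.54*x^2 + 3.63*x + 1.0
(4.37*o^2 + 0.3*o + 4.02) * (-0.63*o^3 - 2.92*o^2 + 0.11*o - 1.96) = -2.7531*o^5 - 12.9494*o^4 - 2.9279*o^3 - 20.2706*o^2 - 0.1458*o - 7.8792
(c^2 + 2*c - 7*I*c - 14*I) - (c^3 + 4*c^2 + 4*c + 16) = -c^3 - 3*c^2 - 2*c - 7*I*c - 16 - 14*I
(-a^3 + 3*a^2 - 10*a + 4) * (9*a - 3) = -9*a^4 + 30*a^3 - 99*a^2 + 66*a - 12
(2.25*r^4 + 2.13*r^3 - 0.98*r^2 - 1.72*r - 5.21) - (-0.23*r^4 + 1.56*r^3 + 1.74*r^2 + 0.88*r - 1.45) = 2.48*r^4 + 0.57*r^3 - 2.72*r^2 - 2.6*r - 3.76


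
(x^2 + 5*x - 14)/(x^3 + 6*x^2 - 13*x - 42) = (x - 2)/(x^2 - x - 6)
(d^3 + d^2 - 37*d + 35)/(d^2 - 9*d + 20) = (d^2 + 6*d - 7)/(d - 4)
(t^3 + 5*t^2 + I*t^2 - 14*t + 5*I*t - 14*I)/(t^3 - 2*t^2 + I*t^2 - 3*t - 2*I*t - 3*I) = (t^2 + 5*t - 14)/(t^2 - 2*t - 3)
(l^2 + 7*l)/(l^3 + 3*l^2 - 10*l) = (l + 7)/(l^2 + 3*l - 10)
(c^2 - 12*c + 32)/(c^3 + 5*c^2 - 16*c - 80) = (c - 8)/(c^2 + 9*c + 20)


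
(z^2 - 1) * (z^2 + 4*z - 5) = z^4 + 4*z^3 - 6*z^2 - 4*z + 5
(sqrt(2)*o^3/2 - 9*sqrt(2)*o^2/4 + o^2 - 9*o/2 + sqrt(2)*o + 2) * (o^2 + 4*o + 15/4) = sqrt(2)*o^5/2 - sqrt(2)*o^4/4 + o^4 - 49*sqrt(2)*o^3/8 - o^3/2 - 49*o^2/4 - 71*sqrt(2)*o^2/16 - 71*o/8 + 15*sqrt(2)*o/4 + 15/2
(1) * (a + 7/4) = a + 7/4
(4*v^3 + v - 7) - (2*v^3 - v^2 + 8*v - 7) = 2*v^3 + v^2 - 7*v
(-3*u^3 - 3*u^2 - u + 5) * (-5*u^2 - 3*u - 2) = 15*u^5 + 24*u^4 + 20*u^3 - 16*u^2 - 13*u - 10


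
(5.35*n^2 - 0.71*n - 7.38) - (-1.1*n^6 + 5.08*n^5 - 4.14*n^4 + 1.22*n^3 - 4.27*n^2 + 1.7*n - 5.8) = 1.1*n^6 - 5.08*n^5 + 4.14*n^4 - 1.22*n^3 + 9.62*n^2 - 2.41*n - 1.58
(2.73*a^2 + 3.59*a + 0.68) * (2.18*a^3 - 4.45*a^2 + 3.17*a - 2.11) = 5.9514*a^5 - 4.3223*a^4 - 5.839*a^3 + 2.594*a^2 - 5.4193*a - 1.4348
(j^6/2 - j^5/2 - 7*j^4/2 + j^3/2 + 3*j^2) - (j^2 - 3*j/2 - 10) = j^6/2 - j^5/2 - 7*j^4/2 + j^3/2 + 2*j^2 + 3*j/2 + 10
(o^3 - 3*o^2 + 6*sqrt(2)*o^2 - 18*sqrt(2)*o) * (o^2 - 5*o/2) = o^5 - 11*o^4/2 + 6*sqrt(2)*o^4 - 33*sqrt(2)*o^3 + 15*o^3/2 + 45*sqrt(2)*o^2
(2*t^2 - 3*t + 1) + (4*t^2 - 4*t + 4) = 6*t^2 - 7*t + 5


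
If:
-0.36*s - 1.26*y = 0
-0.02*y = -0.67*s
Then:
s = 0.00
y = 0.00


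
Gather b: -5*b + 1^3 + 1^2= 2 - 5*b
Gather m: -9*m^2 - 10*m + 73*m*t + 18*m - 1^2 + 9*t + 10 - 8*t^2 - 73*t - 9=-9*m^2 + m*(73*t + 8) - 8*t^2 - 64*t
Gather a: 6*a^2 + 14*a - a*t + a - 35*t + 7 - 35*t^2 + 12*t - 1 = 6*a^2 + a*(15 - t) - 35*t^2 - 23*t + 6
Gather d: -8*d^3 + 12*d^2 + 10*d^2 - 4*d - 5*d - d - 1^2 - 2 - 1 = -8*d^3 + 22*d^2 - 10*d - 4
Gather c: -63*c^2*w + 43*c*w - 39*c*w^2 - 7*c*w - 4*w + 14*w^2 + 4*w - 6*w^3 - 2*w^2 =-63*c^2*w + c*(-39*w^2 + 36*w) - 6*w^3 + 12*w^2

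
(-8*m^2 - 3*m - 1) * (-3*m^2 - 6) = 24*m^4 + 9*m^3 + 51*m^2 + 18*m + 6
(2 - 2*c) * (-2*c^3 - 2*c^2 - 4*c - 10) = 4*c^4 + 4*c^2 + 12*c - 20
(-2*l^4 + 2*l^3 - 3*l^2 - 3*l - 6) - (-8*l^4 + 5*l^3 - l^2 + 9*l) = 6*l^4 - 3*l^3 - 2*l^2 - 12*l - 6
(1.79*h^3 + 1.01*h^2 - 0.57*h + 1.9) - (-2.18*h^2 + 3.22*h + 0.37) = 1.79*h^3 + 3.19*h^2 - 3.79*h + 1.53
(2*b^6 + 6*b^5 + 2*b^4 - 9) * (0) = 0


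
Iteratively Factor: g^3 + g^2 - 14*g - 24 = (g + 2)*(g^2 - g - 12) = (g + 2)*(g + 3)*(g - 4)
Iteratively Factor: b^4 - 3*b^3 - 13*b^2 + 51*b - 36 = (b + 4)*(b^3 - 7*b^2 + 15*b - 9) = (b - 3)*(b + 4)*(b^2 - 4*b + 3) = (b - 3)*(b - 1)*(b + 4)*(b - 3)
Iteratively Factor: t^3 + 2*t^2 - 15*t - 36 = (t + 3)*(t^2 - t - 12) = (t + 3)^2*(t - 4)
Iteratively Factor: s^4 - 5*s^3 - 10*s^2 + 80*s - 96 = (s - 4)*(s^3 - s^2 - 14*s + 24) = (s - 4)*(s + 4)*(s^2 - 5*s + 6) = (s - 4)*(s - 3)*(s + 4)*(s - 2)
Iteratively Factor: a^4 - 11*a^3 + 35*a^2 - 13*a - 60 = (a + 1)*(a^3 - 12*a^2 + 47*a - 60) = (a - 3)*(a + 1)*(a^2 - 9*a + 20) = (a - 5)*(a - 3)*(a + 1)*(a - 4)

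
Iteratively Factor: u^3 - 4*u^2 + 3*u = (u - 3)*(u^2 - u) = u*(u - 3)*(u - 1)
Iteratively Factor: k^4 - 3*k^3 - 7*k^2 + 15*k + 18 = (k - 3)*(k^3 - 7*k - 6) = (k - 3)*(k + 1)*(k^2 - k - 6) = (k - 3)^2*(k + 1)*(k + 2)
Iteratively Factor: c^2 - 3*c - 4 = (c - 4)*(c + 1)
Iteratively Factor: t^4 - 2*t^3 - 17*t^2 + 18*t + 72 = (t - 4)*(t^3 + 2*t^2 - 9*t - 18) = (t - 4)*(t - 3)*(t^2 + 5*t + 6) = (t - 4)*(t - 3)*(t + 2)*(t + 3)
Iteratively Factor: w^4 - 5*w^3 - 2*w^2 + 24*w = (w - 3)*(w^3 - 2*w^2 - 8*w) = (w - 3)*(w + 2)*(w^2 - 4*w) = (w - 4)*(w - 3)*(w + 2)*(w)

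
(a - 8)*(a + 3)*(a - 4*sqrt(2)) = a^3 - 4*sqrt(2)*a^2 - 5*a^2 - 24*a + 20*sqrt(2)*a + 96*sqrt(2)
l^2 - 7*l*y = l*(l - 7*y)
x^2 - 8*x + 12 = (x - 6)*(x - 2)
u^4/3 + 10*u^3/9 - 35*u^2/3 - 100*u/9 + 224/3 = (u/3 + 1)*(u - 4)*(u - 8/3)*(u + 7)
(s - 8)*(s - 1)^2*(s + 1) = s^4 - 9*s^3 + 7*s^2 + 9*s - 8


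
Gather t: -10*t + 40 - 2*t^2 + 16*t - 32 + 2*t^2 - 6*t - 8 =0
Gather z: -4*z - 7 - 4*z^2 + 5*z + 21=-4*z^2 + z + 14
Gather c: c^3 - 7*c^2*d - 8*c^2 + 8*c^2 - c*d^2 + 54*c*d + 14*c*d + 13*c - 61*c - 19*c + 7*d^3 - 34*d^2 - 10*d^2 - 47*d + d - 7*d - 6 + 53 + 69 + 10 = c^3 - 7*c^2*d + c*(-d^2 + 68*d - 67) + 7*d^3 - 44*d^2 - 53*d + 126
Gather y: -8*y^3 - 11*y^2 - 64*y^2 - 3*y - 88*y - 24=-8*y^3 - 75*y^2 - 91*y - 24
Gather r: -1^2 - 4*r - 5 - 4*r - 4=-8*r - 10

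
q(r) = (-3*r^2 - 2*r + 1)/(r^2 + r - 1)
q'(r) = (-6*r - 2)/(r^2 + r - 1) + (-2*r - 1)*(-3*r^2 - 2*r + 1)/(r^2 + r - 1)^2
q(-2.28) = -5.23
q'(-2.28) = -3.62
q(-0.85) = -0.47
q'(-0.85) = -2.46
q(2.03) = -2.99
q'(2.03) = 0.19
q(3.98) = -2.89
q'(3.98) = 0.00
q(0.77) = -6.39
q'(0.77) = 26.48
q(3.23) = -2.90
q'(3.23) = 0.02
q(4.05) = -2.89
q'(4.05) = 0.00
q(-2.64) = -4.39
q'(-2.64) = -1.49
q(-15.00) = -3.08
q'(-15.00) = -0.00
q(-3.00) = -4.00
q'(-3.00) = -0.80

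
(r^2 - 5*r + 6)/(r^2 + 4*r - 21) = (r - 2)/(r + 7)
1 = 1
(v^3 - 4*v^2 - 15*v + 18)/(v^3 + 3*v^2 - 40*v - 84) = (v^2 + 2*v - 3)/(v^2 + 9*v + 14)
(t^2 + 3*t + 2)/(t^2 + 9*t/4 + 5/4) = 4*(t + 2)/(4*t + 5)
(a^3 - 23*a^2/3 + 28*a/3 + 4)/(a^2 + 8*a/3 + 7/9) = 3*(a^2 - 8*a + 12)/(3*a + 7)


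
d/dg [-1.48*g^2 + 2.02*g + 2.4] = 2.02 - 2.96*g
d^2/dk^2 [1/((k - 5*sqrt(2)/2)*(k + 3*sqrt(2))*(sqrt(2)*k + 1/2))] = 8*(96*k^4 + 96*sqrt(2)*k^3 - 654*k^2 - 351*sqrt(2)*k + 3571)/(64*sqrt(2)*k^9 + 288*k^8 - 2616*sqrt(2)*k^7 - 9828*k^6 + 36426*sqrt(2)*k^5 + 103518*k^4 - 168119*sqrt(2)*k^3 - 305190*k^2 - 79650*sqrt(2)*k - 13500)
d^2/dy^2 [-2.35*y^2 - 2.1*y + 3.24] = -4.70000000000000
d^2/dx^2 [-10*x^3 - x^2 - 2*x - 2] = -60*x - 2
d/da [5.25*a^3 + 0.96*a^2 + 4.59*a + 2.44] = 15.75*a^2 + 1.92*a + 4.59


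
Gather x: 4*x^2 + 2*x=4*x^2 + 2*x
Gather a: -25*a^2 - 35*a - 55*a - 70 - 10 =-25*a^2 - 90*a - 80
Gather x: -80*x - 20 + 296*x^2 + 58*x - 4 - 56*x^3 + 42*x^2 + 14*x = -56*x^3 + 338*x^2 - 8*x - 24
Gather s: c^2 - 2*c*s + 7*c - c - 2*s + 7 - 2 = c^2 + 6*c + s*(-2*c - 2) + 5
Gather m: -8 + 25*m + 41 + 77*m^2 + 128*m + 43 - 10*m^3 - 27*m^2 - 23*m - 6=-10*m^3 + 50*m^2 + 130*m + 70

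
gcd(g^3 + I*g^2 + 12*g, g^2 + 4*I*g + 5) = 1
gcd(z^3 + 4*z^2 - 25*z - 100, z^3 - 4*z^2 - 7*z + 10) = z - 5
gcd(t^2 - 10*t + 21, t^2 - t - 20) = 1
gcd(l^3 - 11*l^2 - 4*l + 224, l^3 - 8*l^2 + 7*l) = l - 7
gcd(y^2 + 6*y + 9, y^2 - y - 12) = y + 3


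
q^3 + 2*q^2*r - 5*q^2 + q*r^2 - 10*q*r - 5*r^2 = (q - 5)*(q + r)^2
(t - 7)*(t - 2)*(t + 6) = t^3 - 3*t^2 - 40*t + 84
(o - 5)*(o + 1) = o^2 - 4*o - 5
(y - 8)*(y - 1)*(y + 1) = y^3 - 8*y^2 - y + 8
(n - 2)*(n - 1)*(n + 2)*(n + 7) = n^4 + 6*n^3 - 11*n^2 - 24*n + 28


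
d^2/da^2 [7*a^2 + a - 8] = 14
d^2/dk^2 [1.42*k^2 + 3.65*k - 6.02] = 2.84000000000000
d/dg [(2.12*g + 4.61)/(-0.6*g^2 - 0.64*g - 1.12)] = (1.272*g^2 + 5.532*g + 0.576)/(0.36*g^4 + 0.768*g^3 + 1.7536*g^2 + 1.4336*g + 1.2544)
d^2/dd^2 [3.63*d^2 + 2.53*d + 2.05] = 7.26000000000000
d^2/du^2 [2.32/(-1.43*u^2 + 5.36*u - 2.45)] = (9.488336*u^2 - 35.564672*u - 2.32*(2.86*u - 5.36)*(5.72*u - 10.72) + 16.25624)/(1.43*u^2 - 5.36*u + 2.45)^3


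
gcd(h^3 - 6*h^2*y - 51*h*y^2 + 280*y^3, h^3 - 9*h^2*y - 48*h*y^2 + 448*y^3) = -h^2 + h*y + 56*y^2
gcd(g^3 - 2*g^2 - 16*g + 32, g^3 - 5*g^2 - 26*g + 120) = g - 4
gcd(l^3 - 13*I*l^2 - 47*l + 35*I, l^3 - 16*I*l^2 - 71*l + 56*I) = l^2 - 8*I*l - 7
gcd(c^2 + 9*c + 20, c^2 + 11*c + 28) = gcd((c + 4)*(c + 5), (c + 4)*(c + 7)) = c + 4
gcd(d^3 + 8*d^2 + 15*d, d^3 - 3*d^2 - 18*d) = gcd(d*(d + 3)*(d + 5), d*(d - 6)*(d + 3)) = d^2 + 3*d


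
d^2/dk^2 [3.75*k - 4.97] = 0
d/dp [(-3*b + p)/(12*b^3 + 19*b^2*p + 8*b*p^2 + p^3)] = (12*b^3 + 19*b^2*p + 8*b*p^2 + p^3 + (3*b - p)*(19*b^2 + 16*b*p + 3*p^2))/(12*b^3 + 19*b^2*p + 8*b*p^2 + p^3)^2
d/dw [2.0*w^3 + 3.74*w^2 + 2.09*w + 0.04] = 6.0*w^2 + 7.48*w + 2.09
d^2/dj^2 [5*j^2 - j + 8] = 10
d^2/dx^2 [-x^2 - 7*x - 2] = -2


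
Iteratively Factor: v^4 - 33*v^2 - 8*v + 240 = (v - 5)*(v^3 + 5*v^2 - 8*v - 48) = (v - 5)*(v + 4)*(v^2 + v - 12) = (v - 5)*(v + 4)^2*(v - 3)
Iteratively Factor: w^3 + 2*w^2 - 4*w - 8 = (w - 2)*(w^2 + 4*w + 4) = (w - 2)*(w + 2)*(w + 2)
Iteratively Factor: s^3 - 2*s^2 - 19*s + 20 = (s - 5)*(s^2 + 3*s - 4) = (s - 5)*(s + 4)*(s - 1)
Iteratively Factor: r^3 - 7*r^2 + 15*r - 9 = (r - 3)*(r^2 - 4*r + 3) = (r - 3)*(r - 1)*(r - 3)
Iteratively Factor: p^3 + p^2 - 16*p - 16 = (p + 4)*(p^2 - 3*p - 4) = (p + 1)*(p + 4)*(p - 4)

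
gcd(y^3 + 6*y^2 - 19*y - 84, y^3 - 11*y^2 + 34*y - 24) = y - 4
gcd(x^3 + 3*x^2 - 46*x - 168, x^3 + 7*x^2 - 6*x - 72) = x^2 + 10*x + 24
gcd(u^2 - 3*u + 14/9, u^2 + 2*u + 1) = 1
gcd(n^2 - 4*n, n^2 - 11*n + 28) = n - 4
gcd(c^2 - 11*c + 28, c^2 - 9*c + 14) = c - 7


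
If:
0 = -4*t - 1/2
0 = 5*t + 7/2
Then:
No Solution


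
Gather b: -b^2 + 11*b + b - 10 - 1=-b^2 + 12*b - 11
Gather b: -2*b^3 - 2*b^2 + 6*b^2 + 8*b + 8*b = -2*b^3 + 4*b^2 + 16*b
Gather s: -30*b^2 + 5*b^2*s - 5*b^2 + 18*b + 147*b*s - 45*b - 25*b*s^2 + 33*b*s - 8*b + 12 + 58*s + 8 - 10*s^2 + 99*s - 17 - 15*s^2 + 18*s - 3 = -35*b^2 - 35*b + s^2*(-25*b - 25) + s*(5*b^2 + 180*b + 175)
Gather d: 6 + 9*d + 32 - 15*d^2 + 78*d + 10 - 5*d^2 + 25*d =-20*d^2 + 112*d + 48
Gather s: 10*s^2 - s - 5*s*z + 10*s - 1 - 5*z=10*s^2 + s*(9 - 5*z) - 5*z - 1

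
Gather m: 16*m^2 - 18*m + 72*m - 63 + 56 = 16*m^2 + 54*m - 7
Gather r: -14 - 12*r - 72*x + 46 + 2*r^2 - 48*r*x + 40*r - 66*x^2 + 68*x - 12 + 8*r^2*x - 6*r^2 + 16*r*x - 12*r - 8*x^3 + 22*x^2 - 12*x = r^2*(8*x - 4) + r*(16 - 32*x) - 8*x^3 - 44*x^2 - 16*x + 20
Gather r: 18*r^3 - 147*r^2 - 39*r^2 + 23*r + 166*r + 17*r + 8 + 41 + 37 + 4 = 18*r^3 - 186*r^2 + 206*r + 90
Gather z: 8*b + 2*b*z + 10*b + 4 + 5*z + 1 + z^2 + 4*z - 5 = 18*b + z^2 + z*(2*b + 9)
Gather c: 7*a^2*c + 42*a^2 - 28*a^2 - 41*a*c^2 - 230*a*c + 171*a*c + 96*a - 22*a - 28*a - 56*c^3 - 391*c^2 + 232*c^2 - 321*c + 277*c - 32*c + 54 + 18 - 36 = 14*a^2 + 46*a - 56*c^3 + c^2*(-41*a - 159) + c*(7*a^2 - 59*a - 76) + 36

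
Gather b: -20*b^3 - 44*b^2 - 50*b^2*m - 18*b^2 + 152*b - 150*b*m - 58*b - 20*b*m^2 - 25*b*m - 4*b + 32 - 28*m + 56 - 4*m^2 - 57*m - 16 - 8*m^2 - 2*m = -20*b^3 + b^2*(-50*m - 62) + b*(-20*m^2 - 175*m + 90) - 12*m^2 - 87*m + 72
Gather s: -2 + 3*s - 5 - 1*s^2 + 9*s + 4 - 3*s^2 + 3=-4*s^2 + 12*s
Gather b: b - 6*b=-5*b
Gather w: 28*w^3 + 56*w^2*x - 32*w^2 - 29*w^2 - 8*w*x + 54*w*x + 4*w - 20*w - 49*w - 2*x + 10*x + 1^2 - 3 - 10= 28*w^3 + w^2*(56*x - 61) + w*(46*x - 65) + 8*x - 12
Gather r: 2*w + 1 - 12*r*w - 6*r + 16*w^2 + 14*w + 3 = r*(-12*w - 6) + 16*w^2 + 16*w + 4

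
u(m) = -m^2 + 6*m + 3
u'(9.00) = -12.00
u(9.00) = -24.00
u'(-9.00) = 24.00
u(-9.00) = -132.00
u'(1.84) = 2.32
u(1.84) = 10.65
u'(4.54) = -3.08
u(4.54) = 9.63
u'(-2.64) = 11.28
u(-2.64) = -19.81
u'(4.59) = -3.18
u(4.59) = 9.47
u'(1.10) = 3.80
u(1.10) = 8.39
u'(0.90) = 4.20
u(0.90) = 7.59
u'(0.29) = 5.42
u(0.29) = 4.66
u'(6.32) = -6.64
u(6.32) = 0.98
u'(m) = 6 - 2*m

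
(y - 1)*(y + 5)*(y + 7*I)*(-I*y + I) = -I*y^4 + 7*y^3 - 3*I*y^3 + 21*y^2 + 9*I*y^2 - 63*y - 5*I*y + 35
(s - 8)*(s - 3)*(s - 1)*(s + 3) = s^4 - 9*s^3 - s^2 + 81*s - 72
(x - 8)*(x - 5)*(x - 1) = x^3 - 14*x^2 + 53*x - 40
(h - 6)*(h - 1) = h^2 - 7*h + 6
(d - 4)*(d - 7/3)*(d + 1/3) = d^3 - 6*d^2 + 65*d/9 + 28/9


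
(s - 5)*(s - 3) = s^2 - 8*s + 15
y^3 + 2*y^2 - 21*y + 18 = (y - 3)*(y - 1)*(y + 6)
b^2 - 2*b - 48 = (b - 8)*(b + 6)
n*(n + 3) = n^2 + 3*n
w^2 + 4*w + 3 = (w + 1)*(w + 3)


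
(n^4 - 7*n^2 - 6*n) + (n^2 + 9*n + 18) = n^4 - 6*n^2 + 3*n + 18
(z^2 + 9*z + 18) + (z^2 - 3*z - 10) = 2*z^2 + 6*z + 8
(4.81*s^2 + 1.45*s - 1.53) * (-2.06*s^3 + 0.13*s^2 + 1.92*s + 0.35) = -9.9086*s^5 - 2.3617*s^4 + 12.5755*s^3 + 4.2686*s^2 - 2.4301*s - 0.5355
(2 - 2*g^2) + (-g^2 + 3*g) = -3*g^2 + 3*g + 2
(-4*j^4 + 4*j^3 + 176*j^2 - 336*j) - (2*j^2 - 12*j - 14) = -4*j^4 + 4*j^3 + 174*j^2 - 324*j + 14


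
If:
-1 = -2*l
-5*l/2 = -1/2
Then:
No Solution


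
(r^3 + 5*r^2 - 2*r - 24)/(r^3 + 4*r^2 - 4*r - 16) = (r + 3)/(r + 2)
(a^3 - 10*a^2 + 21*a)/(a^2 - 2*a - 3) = a*(a - 7)/(a + 1)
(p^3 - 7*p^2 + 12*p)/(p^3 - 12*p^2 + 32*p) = (p - 3)/(p - 8)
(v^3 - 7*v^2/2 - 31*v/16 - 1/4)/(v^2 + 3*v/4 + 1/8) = (4*v^2 - 15*v - 4)/(2*(2*v + 1))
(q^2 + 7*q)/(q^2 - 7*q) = (q + 7)/(q - 7)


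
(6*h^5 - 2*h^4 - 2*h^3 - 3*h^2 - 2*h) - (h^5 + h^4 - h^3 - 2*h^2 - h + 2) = 5*h^5 - 3*h^4 - h^3 - h^2 - h - 2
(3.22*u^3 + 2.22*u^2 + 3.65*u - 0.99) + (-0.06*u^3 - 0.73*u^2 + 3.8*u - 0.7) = 3.16*u^3 + 1.49*u^2 + 7.45*u - 1.69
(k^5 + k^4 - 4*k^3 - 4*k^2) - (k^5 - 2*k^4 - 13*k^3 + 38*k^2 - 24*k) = 3*k^4 + 9*k^3 - 42*k^2 + 24*k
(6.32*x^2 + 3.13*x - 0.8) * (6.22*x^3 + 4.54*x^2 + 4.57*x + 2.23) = 39.3104*x^5 + 48.1614*x^4 + 38.1166*x^3 + 24.7657*x^2 + 3.3239*x - 1.784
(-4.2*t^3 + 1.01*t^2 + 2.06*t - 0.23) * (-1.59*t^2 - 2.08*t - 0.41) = 6.678*t^5 + 7.1301*t^4 - 3.6542*t^3 - 4.3332*t^2 - 0.3662*t + 0.0943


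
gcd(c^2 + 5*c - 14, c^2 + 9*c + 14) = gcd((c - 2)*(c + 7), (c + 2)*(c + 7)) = c + 7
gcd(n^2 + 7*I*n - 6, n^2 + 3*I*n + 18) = n + 6*I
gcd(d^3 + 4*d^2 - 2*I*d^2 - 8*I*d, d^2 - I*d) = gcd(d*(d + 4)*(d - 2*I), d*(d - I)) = d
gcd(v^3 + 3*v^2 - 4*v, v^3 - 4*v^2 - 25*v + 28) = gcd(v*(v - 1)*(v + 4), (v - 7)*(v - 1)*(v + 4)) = v^2 + 3*v - 4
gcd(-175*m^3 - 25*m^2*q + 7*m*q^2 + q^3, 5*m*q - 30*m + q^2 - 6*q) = 5*m + q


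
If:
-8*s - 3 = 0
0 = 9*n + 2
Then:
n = -2/9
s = -3/8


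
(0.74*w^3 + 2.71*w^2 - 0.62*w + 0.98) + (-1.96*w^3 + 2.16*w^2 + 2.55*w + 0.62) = -1.22*w^3 + 4.87*w^2 + 1.93*w + 1.6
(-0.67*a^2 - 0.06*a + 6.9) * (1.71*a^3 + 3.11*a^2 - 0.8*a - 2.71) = -1.1457*a^5 - 2.1863*a^4 + 12.1484*a^3 + 23.3227*a^2 - 5.3574*a - 18.699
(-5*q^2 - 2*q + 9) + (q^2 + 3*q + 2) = -4*q^2 + q + 11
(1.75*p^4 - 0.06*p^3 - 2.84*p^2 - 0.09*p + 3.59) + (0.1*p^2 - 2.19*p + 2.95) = 1.75*p^4 - 0.06*p^3 - 2.74*p^2 - 2.28*p + 6.54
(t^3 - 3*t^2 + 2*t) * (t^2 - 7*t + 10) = t^5 - 10*t^4 + 33*t^3 - 44*t^2 + 20*t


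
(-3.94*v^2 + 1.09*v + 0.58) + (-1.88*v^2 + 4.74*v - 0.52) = -5.82*v^2 + 5.83*v + 0.0599999999999999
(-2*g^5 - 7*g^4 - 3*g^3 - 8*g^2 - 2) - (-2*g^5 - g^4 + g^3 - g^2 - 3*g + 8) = -6*g^4 - 4*g^3 - 7*g^2 + 3*g - 10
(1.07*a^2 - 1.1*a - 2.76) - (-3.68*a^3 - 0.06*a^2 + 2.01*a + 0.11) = 3.68*a^3 + 1.13*a^2 - 3.11*a - 2.87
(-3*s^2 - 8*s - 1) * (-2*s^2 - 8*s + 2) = 6*s^4 + 40*s^3 + 60*s^2 - 8*s - 2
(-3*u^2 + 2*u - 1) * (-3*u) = 9*u^3 - 6*u^2 + 3*u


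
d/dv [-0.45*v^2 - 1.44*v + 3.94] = -0.9*v - 1.44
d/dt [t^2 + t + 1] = 2*t + 1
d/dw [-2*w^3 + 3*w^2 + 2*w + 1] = -6*w^2 + 6*w + 2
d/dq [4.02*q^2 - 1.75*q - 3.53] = 8.04*q - 1.75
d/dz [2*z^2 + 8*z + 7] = 4*z + 8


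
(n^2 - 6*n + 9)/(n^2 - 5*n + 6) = (n - 3)/(n - 2)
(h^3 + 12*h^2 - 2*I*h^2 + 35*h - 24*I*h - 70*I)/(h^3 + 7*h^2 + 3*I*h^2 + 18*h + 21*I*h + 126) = (h^2 + h*(5 - 2*I) - 10*I)/(h^2 + 3*I*h + 18)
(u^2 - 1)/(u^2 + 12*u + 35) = (u^2 - 1)/(u^2 + 12*u + 35)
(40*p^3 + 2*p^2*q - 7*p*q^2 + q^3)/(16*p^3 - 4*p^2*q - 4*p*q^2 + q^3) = (5*p - q)/(2*p - q)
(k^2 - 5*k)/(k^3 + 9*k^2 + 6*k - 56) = k*(k - 5)/(k^3 + 9*k^2 + 6*k - 56)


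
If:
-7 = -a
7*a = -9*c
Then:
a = 7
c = -49/9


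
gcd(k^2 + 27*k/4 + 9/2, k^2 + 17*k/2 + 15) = k + 6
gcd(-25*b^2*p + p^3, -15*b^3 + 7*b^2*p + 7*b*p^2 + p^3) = 5*b + p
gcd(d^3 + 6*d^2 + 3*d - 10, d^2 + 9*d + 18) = 1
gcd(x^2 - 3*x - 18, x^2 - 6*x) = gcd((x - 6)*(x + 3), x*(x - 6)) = x - 6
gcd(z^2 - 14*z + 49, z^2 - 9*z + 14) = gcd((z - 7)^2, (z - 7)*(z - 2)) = z - 7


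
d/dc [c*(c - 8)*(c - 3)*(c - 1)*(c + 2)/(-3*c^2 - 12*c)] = (-3*c^4 + 4*c^3 + 109*c^2 - 88*c - 232)/(3*(c^2 + 8*c + 16))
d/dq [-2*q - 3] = -2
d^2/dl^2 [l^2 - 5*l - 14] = 2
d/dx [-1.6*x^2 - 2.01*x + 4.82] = -3.2*x - 2.01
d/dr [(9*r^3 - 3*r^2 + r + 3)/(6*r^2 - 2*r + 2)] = (27*r^4 - 18*r^3 + 27*r^2 - 24*r + 4)/(2*(9*r^4 - 6*r^3 + 7*r^2 - 2*r + 1))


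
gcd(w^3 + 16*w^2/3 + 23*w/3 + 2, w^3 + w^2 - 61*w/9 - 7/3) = w^2 + 10*w/3 + 1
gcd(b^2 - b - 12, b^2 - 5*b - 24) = b + 3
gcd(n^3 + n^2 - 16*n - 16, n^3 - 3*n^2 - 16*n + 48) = n^2 - 16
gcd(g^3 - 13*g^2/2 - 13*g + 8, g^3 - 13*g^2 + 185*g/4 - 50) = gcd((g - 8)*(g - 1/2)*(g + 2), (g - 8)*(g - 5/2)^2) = g - 8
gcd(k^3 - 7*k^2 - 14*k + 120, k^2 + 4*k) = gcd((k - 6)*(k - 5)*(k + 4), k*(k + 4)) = k + 4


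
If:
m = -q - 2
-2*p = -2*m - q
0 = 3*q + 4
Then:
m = -2/3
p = -4/3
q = -4/3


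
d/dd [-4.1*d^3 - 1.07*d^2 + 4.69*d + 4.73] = -12.3*d^2 - 2.14*d + 4.69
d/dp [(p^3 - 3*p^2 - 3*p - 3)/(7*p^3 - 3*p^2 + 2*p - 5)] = (18*p^4 + 46*p^3 + 33*p^2 + 12*p + 21)/(49*p^6 - 42*p^5 + 37*p^4 - 82*p^3 + 34*p^2 - 20*p + 25)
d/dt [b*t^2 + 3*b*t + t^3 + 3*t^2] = 2*b*t + 3*b + 3*t^2 + 6*t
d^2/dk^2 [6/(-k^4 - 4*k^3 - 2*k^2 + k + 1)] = 12*(2*(3*k^2 + 6*k + 1)*(k^4 + 4*k^3 + 2*k^2 - k - 1) - (4*k^3 + 12*k^2 + 4*k - 1)^2)/(k^4 + 4*k^3 + 2*k^2 - k - 1)^3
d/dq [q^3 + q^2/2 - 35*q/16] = 3*q^2 + q - 35/16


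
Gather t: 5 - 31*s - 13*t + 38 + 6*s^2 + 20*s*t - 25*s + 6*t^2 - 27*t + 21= 6*s^2 - 56*s + 6*t^2 + t*(20*s - 40) + 64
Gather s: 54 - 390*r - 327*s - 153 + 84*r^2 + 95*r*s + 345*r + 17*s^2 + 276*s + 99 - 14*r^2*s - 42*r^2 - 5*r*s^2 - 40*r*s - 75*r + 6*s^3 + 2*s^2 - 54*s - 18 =42*r^2 - 120*r + 6*s^3 + s^2*(19 - 5*r) + s*(-14*r^2 + 55*r - 105) - 18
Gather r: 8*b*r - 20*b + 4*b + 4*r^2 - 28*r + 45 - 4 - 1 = -16*b + 4*r^2 + r*(8*b - 28) + 40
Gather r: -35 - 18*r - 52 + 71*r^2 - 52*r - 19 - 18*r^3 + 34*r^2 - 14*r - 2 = -18*r^3 + 105*r^2 - 84*r - 108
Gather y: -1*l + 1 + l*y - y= -l + y*(l - 1) + 1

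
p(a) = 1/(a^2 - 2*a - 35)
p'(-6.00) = 0.08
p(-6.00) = 0.08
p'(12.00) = 0.00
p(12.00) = 0.01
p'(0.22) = 0.00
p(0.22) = -0.03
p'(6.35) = -0.20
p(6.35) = -0.14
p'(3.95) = -0.01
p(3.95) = -0.04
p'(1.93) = -0.00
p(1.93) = -0.03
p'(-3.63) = 0.04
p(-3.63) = -0.07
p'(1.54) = -0.00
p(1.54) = -0.03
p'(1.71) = -0.00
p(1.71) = -0.03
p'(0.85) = 0.00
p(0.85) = -0.03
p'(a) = (2 - 2*a)/(a^2 - 2*a - 35)^2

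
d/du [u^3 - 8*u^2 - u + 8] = 3*u^2 - 16*u - 1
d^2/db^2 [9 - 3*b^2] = -6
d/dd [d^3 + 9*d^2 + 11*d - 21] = 3*d^2 + 18*d + 11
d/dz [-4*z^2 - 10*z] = -8*z - 10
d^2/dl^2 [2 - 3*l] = 0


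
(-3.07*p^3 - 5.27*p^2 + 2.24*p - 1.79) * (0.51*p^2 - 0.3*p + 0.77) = -1.5657*p^5 - 1.7667*p^4 + 0.3595*p^3 - 5.6428*p^2 + 2.2618*p - 1.3783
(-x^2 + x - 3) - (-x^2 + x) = -3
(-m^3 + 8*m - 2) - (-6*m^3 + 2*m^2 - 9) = 5*m^3 - 2*m^2 + 8*m + 7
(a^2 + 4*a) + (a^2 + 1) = 2*a^2 + 4*a + 1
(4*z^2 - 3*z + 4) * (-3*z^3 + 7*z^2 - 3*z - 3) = -12*z^5 + 37*z^4 - 45*z^3 + 25*z^2 - 3*z - 12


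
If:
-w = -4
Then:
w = 4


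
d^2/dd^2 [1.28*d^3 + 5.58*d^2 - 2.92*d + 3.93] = 7.68*d + 11.16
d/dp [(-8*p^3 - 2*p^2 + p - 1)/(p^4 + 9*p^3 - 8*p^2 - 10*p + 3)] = (8*p^6 + 4*p^5 + 79*p^4 + 146*p^3 - 17*p^2 - 28*p - 7)/(p^8 + 18*p^7 + 65*p^6 - 164*p^5 - 110*p^4 + 214*p^3 + 52*p^2 - 60*p + 9)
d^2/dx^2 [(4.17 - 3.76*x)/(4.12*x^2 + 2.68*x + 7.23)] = (-(3.76*x - 4.17)*(8.24*x + 2.68)*(16.48*x + 5.36) + (92.9472*x - 14.2072)*(4.12*x^2 + 2.68*x + 7.23))/(4.12*x^2 + 2.68*x + 7.23)^3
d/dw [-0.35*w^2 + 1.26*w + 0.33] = 1.26 - 0.7*w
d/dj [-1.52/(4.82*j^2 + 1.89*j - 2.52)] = (14.6528*j + 2.8728)/(4.82*j^2 + 1.89*j - 2.52)^2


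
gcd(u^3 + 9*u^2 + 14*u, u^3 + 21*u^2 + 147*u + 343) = u + 7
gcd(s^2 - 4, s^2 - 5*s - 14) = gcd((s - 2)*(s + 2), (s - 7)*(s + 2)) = s + 2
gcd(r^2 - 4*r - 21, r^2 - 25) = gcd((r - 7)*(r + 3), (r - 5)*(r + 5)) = 1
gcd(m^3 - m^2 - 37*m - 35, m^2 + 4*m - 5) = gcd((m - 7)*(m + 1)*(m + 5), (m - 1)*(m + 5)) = m + 5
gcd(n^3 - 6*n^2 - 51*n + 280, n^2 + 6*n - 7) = n + 7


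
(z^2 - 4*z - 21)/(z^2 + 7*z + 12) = (z - 7)/(z + 4)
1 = 1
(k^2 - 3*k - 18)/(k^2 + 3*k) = (k - 6)/k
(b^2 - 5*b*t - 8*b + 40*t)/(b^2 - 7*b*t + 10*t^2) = (8 - b)/(-b + 2*t)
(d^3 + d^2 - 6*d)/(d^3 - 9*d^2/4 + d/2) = 4*(d + 3)/(4*d - 1)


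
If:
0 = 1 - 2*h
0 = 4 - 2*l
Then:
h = 1/2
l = 2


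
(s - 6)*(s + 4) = s^2 - 2*s - 24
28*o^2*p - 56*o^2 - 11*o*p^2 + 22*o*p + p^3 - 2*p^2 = (-7*o + p)*(-4*o + p)*(p - 2)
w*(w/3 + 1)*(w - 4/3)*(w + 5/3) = w^4/3 + 10*w^3/9 - 11*w^2/27 - 20*w/9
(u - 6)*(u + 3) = u^2 - 3*u - 18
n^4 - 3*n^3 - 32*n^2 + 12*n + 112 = (n - 7)*(n - 2)*(n + 2)*(n + 4)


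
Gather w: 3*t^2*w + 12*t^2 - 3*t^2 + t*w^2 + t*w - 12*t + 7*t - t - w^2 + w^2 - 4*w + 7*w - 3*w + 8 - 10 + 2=9*t^2 + t*w^2 - 6*t + w*(3*t^2 + t)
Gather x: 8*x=8*x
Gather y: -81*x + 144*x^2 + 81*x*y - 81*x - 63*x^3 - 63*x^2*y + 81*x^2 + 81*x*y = -63*x^3 + 225*x^2 - 162*x + y*(-63*x^2 + 162*x)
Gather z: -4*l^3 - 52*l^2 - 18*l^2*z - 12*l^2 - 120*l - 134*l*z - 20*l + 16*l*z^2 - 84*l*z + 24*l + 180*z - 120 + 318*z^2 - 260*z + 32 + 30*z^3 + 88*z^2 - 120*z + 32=-4*l^3 - 64*l^2 - 116*l + 30*z^3 + z^2*(16*l + 406) + z*(-18*l^2 - 218*l - 200) - 56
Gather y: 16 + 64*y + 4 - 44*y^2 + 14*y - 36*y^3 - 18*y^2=-36*y^3 - 62*y^2 + 78*y + 20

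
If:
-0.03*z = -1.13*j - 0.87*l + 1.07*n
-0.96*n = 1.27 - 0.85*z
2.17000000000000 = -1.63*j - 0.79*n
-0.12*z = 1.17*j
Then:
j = 0.22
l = -4.28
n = -3.19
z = -2.11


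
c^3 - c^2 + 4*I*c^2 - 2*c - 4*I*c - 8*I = (c - 2)*(c + 1)*(c + 4*I)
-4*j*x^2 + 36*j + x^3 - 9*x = (-4*j + x)*(x - 3)*(x + 3)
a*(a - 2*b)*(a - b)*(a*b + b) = a^4*b - 3*a^3*b^2 + a^3*b + 2*a^2*b^3 - 3*a^2*b^2 + 2*a*b^3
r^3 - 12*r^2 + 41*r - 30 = (r - 6)*(r - 5)*(r - 1)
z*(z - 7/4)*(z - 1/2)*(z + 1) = z^4 - 5*z^3/4 - 11*z^2/8 + 7*z/8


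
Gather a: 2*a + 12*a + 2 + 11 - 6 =14*a + 7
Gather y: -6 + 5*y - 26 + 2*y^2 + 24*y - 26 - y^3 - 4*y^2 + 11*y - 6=-y^3 - 2*y^2 + 40*y - 64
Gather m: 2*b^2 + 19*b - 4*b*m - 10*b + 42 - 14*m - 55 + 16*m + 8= 2*b^2 + 9*b + m*(2 - 4*b) - 5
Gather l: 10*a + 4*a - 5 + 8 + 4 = 14*a + 7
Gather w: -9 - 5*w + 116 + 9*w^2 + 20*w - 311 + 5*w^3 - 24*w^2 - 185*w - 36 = 5*w^3 - 15*w^2 - 170*w - 240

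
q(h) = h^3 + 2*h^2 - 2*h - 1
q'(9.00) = 277.00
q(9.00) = 872.00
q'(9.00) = 277.00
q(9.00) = 872.00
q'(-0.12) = -2.44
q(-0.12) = -0.73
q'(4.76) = 85.01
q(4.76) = 142.65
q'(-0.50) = -3.25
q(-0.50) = 0.38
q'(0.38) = -0.05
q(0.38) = -1.42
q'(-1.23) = -2.38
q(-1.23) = 2.62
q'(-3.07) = 13.99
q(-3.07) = -4.94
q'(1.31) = 8.39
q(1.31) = 2.06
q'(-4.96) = 51.96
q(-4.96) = -63.90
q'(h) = 3*h^2 + 4*h - 2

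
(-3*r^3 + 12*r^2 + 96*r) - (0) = -3*r^3 + 12*r^2 + 96*r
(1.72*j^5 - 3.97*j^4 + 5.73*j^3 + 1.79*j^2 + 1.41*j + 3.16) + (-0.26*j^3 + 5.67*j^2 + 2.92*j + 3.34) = 1.72*j^5 - 3.97*j^4 + 5.47*j^3 + 7.46*j^2 + 4.33*j + 6.5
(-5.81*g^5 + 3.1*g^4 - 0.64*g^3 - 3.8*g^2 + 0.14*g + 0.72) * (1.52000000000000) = -8.8312*g^5 + 4.712*g^4 - 0.9728*g^3 - 5.776*g^2 + 0.2128*g + 1.0944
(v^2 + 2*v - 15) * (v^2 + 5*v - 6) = v^4 + 7*v^3 - 11*v^2 - 87*v + 90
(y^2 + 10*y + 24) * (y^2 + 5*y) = y^4 + 15*y^3 + 74*y^2 + 120*y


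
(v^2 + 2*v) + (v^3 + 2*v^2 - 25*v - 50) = v^3 + 3*v^2 - 23*v - 50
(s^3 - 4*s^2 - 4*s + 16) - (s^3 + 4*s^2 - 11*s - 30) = -8*s^2 + 7*s + 46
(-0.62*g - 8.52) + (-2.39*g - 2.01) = -3.01*g - 10.53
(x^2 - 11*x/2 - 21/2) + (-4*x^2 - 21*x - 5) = -3*x^2 - 53*x/2 - 31/2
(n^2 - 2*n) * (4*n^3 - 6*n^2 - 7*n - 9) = 4*n^5 - 14*n^4 + 5*n^3 + 5*n^2 + 18*n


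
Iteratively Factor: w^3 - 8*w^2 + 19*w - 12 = (w - 4)*(w^2 - 4*w + 3) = (w - 4)*(w - 1)*(w - 3)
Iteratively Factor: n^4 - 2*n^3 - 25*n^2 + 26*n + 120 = (n - 5)*(n^3 + 3*n^2 - 10*n - 24) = (n - 5)*(n - 3)*(n^2 + 6*n + 8) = (n - 5)*(n - 3)*(n + 4)*(n + 2)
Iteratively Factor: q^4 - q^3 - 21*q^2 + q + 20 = (q + 1)*(q^3 - 2*q^2 - 19*q + 20) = (q - 1)*(q + 1)*(q^2 - q - 20) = (q - 5)*(q - 1)*(q + 1)*(q + 4)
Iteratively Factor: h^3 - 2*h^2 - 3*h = (h + 1)*(h^2 - 3*h) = (h - 3)*(h + 1)*(h)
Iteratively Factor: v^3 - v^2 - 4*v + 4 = (v + 2)*(v^2 - 3*v + 2) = (v - 1)*(v + 2)*(v - 2)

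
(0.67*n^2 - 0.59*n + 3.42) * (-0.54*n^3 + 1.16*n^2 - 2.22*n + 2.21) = -0.3618*n^5 + 1.0958*n^4 - 4.0186*n^3 + 6.7577*n^2 - 8.8963*n + 7.5582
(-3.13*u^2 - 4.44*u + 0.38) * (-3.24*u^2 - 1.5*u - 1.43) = 10.1412*u^4 + 19.0806*u^3 + 9.9047*u^2 + 5.7792*u - 0.5434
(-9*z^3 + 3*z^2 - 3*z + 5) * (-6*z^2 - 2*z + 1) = 54*z^5 + 3*z^3 - 21*z^2 - 13*z + 5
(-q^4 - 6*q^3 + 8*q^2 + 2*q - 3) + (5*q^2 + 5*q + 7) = -q^4 - 6*q^3 + 13*q^2 + 7*q + 4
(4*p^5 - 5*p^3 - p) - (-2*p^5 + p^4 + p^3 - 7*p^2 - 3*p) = 6*p^5 - p^4 - 6*p^3 + 7*p^2 + 2*p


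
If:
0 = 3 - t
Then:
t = 3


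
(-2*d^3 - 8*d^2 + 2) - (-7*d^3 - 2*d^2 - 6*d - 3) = 5*d^3 - 6*d^2 + 6*d + 5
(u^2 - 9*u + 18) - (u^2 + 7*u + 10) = 8 - 16*u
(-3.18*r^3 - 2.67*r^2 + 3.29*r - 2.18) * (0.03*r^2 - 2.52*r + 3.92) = -0.0954*r^5 + 7.9335*r^4 - 5.6385*r^3 - 18.8226*r^2 + 18.3904*r - 8.5456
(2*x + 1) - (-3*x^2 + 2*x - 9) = 3*x^2 + 10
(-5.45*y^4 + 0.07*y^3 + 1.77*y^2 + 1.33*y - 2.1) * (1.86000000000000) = -10.137*y^4 + 0.1302*y^3 + 3.2922*y^2 + 2.4738*y - 3.906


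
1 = 1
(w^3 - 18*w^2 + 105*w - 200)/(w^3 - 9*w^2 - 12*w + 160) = (w - 5)/(w + 4)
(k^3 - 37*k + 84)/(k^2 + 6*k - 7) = (k^2 - 7*k + 12)/(k - 1)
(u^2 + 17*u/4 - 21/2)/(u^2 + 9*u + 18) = (u - 7/4)/(u + 3)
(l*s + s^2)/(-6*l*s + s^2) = (l + s)/(-6*l + s)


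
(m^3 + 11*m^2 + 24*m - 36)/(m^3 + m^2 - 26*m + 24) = (m + 6)/(m - 4)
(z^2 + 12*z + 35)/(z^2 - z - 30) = (z + 7)/(z - 6)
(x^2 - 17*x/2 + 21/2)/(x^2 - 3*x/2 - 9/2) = (-2*x^2 + 17*x - 21)/(-2*x^2 + 3*x + 9)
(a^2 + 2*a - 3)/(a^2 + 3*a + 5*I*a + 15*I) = (a - 1)/(a + 5*I)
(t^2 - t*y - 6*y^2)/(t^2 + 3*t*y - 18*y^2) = (t + 2*y)/(t + 6*y)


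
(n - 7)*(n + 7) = n^2 - 49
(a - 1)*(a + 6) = a^2 + 5*a - 6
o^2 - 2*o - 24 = (o - 6)*(o + 4)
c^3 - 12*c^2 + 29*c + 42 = (c - 7)*(c - 6)*(c + 1)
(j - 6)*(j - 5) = j^2 - 11*j + 30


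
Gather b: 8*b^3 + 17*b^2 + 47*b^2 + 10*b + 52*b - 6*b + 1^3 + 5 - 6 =8*b^3 + 64*b^2 + 56*b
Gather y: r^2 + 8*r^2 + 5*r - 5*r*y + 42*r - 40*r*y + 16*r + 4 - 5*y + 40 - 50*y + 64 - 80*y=9*r^2 + 63*r + y*(-45*r - 135) + 108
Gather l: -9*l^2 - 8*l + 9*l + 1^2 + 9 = -9*l^2 + l + 10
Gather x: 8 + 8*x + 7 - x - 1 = 7*x + 14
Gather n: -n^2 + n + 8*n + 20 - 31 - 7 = -n^2 + 9*n - 18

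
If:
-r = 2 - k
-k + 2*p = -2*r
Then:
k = r + 2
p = 1 - r/2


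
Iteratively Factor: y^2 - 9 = (y - 3)*(y + 3)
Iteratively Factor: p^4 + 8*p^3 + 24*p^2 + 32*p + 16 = (p + 2)*(p^3 + 6*p^2 + 12*p + 8) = (p + 2)^2*(p^2 + 4*p + 4) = (p + 2)^3*(p + 2)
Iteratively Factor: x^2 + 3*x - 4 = (x - 1)*(x + 4)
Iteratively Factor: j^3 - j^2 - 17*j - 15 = (j + 3)*(j^2 - 4*j - 5) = (j + 1)*(j + 3)*(j - 5)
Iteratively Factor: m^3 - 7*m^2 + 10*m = (m - 2)*(m^2 - 5*m) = (m - 5)*(m - 2)*(m)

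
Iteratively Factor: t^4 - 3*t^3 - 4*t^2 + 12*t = (t + 2)*(t^3 - 5*t^2 + 6*t) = (t - 3)*(t + 2)*(t^2 - 2*t) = (t - 3)*(t - 2)*(t + 2)*(t)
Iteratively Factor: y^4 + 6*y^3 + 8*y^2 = (y)*(y^3 + 6*y^2 + 8*y) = y^2*(y^2 + 6*y + 8) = y^2*(y + 4)*(y + 2)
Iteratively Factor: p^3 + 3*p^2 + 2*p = (p + 1)*(p^2 + 2*p) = p*(p + 1)*(p + 2)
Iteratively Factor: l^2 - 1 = (l + 1)*(l - 1)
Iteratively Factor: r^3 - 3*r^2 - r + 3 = (r - 3)*(r^2 - 1) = (r - 3)*(r + 1)*(r - 1)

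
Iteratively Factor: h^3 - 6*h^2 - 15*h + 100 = (h - 5)*(h^2 - h - 20) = (h - 5)^2*(h + 4)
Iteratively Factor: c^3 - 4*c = (c)*(c^2 - 4) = c*(c - 2)*(c + 2)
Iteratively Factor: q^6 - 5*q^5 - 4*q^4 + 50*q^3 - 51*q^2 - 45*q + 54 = (q - 3)*(q^5 - 2*q^4 - 10*q^3 + 20*q^2 + 9*q - 18) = (q - 3)*(q + 1)*(q^4 - 3*q^3 - 7*q^2 + 27*q - 18) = (q - 3)*(q - 2)*(q + 1)*(q^3 - q^2 - 9*q + 9) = (q - 3)*(q - 2)*(q + 1)*(q + 3)*(q^2 - 4*q + 3) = (q - 3)*(q - 2)*(q - 1)*(q + 1)*(q + 3)*(q - 3)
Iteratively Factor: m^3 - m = (m + 1)*(m^2 - m) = (m - 1)*(m + 1)*(m)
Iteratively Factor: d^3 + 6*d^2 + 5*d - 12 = (d - 1)*(d^2 + 7*d + 12) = (d - 1)*(d + 3)*(d + 4)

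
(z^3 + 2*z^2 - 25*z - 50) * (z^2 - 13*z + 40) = z^5 - 11*z^4 - 11*z^3 + 355*z^2 - 350*z - 2000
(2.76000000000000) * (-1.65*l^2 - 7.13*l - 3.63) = -4.554*l^2 - 19.6788*l - 10.0188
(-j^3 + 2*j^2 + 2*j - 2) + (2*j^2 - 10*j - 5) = -j^3 + 4*j^2 - 8*j - 7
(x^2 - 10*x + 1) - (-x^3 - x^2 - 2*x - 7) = x^3 + 2*x^2 - 8*x + 8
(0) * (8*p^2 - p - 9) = 0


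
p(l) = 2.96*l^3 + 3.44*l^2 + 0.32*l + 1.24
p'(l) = 8.88*l^2 + 6.88*l + 0.32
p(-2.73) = -34.22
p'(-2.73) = 47.72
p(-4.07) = -142.64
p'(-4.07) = 119.41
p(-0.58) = 1.63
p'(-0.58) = -0.68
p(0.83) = 5.57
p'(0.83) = 12.15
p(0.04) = 1.26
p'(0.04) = 0.61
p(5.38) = 563.46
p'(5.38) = 294.36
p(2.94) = 107.13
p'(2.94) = 97.30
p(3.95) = 238.60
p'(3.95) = 166.05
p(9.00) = 2440.60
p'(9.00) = 781.52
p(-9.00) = -1880.84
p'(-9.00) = 657.68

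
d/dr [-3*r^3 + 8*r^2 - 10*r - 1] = -9*r^2 + 16*r - 10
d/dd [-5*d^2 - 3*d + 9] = -10*d - 3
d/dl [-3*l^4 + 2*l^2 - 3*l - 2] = -12*l^3 + 4*l - 3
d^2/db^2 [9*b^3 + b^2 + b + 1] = 54*b + 2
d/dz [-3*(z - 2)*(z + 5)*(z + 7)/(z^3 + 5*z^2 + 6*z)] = 15*(z^4 + 2*z^3 - 43*z^2 - 140*z - 84)/(z^2*(z^4 + 10*z^3 + 37*z^2 + 60*z + 36))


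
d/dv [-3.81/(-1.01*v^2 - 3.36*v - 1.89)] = (-7.6962*v - 12.8016)/(1.01*v^2 + 3.36*v + 1.89)^2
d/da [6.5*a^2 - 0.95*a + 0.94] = 13.0*a - 0.95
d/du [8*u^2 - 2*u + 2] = 16*u - 2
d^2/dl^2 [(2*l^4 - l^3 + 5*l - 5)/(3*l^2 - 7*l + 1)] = 2*(18*l^6 - 126*l^5 + 312*l^4 - 113*l^3 - 102*l^2 + 267*l - 195)/(27*l^6 - 189*l^5 + 468*l^4 - 469*l^3 + 156*l^2 - 21*l + 1)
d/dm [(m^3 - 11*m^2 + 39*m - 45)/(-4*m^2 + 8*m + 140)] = (-m^4 + 4*m^3 + 122*m^2 - 860*m + 1455)/(4*(m^4 - 4*m^3 - 66*m^2 + 140*m + 1225))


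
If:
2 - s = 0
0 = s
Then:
No Solution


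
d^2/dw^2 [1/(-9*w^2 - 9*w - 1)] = 18*(9*w^2 + 9*w - 9*(2*w + 1)^2 + 1)/(9*w^2 + 9*w + 1)^3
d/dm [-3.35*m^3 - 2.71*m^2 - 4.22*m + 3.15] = -10.05*m^2 - 5.42*m - 4.22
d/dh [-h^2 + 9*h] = 9 - 2*h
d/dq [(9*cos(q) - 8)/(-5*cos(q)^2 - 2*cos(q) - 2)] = (-45*cos(q)^2 + 80*cos(q) + 34)*sin(q)/(-5*sin(q)^2 + 2*cos(q) + 7)^2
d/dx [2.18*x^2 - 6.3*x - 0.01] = 4.36*x - 6.3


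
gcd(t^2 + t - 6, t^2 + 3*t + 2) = 1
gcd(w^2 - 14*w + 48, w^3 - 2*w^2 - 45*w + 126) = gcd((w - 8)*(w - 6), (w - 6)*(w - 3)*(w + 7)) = w - 6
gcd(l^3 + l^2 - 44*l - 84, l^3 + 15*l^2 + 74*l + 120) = l + 6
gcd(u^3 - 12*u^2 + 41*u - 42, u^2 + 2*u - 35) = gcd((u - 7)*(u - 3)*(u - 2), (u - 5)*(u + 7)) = 1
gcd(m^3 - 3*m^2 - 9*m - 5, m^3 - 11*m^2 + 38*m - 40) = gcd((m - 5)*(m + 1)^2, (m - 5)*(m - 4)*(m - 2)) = m - 5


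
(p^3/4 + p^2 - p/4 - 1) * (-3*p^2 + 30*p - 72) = -3*p^5/4 + 9*p^4/2 + 51*p^3/4 - 153*p^2/2 - 12*p + 72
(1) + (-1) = 0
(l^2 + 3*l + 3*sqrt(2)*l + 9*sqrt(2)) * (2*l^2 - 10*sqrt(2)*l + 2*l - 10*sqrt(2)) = 2*l^4 - 4*sqrt(2)*l^3 + 8*l^3 - 54*l^2 - 16*sqrt(2)*l^2 - 240*l - 12*sqrt(2)*l - 180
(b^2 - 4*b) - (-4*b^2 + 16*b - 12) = 5*b^2 - 20*b + 12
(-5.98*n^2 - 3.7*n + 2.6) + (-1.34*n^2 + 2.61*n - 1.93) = -7.32*n^2 - 1.09*n + 0.67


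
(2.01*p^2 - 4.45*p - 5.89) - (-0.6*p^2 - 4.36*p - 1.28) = 2.61*p^2 - 0.0899999999999999*p - 4.61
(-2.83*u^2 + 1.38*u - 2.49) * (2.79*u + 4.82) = -7.8957*u^3 - 9.7904*u^2 - 0.295500000000001*u - 12.0018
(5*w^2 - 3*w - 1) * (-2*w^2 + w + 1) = -10*w^4 + 11*w^3 + 4*w^2 - 4*w - 1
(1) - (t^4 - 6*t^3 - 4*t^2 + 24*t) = -t^4 + 6*t^3 + 4*t^2 - 24*t + 1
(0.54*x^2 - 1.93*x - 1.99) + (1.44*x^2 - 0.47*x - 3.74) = 1.98*x^2 - 2.4*x - 5.73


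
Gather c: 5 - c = 5 - c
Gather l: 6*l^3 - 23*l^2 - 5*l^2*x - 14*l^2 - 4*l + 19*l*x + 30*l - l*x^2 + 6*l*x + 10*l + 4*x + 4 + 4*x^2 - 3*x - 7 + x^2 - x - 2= 6*l^3 + l^2*(-5*x - 37) + l*(-x^2 + 25*x + 36) + 5*x^2 - 5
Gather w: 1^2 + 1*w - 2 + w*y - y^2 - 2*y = w*(y + 1) - y^2 - 2*y - 1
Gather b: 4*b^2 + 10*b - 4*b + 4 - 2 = 4*b^2 + 6*b + 2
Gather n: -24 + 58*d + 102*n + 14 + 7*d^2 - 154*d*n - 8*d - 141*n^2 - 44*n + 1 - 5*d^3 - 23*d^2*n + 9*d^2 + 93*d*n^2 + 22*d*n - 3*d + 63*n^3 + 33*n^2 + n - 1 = -5*d^3 + 16*d^2 + 47*d + 63*n^3 + n^2*(93*d - 108) + n*(-23*d^2 - 132*d + 59) - 10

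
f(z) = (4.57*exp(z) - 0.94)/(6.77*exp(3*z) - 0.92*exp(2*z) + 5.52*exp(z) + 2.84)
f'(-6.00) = 0.01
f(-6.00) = -0.33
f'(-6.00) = 0.01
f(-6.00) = -0.33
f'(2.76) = -0.01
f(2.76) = 0.00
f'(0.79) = -0.17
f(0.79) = 0.11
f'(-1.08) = 0.26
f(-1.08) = 0.13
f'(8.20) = -0.00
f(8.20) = 0.00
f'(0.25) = -0.19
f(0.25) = 0.22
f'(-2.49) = 0.14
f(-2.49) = -0.17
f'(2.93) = -0.00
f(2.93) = 0.00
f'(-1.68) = 0.23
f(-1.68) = -0.02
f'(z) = (4.57*exp(z) - 0.94)*(-20.31*exp(3*z) + 1.84*exp(2*z) - 5.52*exp(z))/(6.77*exp(3*z) - 0.92*exp(2*z) + 5.52*exp(z) + 2.84)^2 + 4.57*exp(z)/(6.77*exp(3*z) - 0.92*exp(2*z) + 5.52*exp(z) + 2.84)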